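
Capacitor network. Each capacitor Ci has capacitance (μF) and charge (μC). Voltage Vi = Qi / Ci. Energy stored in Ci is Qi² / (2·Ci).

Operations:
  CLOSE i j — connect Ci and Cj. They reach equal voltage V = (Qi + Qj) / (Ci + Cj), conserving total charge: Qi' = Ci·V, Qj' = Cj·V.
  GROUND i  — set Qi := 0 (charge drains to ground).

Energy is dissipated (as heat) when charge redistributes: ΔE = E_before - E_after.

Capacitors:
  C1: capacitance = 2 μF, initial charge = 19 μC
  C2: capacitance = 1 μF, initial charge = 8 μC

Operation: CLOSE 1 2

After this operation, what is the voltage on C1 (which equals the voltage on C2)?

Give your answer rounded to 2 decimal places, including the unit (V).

Answer: 9.00 V

Derivation:
Initial: C1(2μF, Q=19μC, V=9.50V), C2(1μF, Q=8μC, V=8.00V)
Op 1: CLOSE 1-2: Q_total=27.00, C_total=3.00, V=9.00; Q1=18.00, Q2=9.00; dissipated=0.750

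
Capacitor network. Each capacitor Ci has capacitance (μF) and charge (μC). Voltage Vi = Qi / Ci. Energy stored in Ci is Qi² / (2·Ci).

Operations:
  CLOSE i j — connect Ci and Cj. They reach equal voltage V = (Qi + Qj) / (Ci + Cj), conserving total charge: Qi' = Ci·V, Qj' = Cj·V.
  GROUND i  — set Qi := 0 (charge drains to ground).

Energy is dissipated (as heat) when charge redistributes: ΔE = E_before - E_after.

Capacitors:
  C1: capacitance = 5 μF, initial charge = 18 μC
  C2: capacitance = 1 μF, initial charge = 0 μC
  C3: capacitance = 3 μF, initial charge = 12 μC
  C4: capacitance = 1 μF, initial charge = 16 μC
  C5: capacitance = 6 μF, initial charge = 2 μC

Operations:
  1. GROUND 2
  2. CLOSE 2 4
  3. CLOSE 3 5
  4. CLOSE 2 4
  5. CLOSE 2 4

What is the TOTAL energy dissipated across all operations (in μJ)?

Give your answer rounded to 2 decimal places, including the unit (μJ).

Answer: 77.44 μJ

Derivation:
Initial: C1(5μF, Q=18μC, V=3.60V), C2(1μF, Q=0μC, V=0.00V), C3(3μF, Q=12μC, V=4.00V), C4(1μF, Q=16μC, V=16.00V), C5(6μF, Q=2μC, V=0.33V)
Op 1: GROUND 2: Q2=0; energy lost=0.000
Op 2: CLOSE 2-4: Q_total=16.00, C_total=2.00, V=8.00; Q2=8.00, Q4=8.00; dissipated=64.000
Op 3: CLOSE 3-5: Q_total=14.00, C_total=9.00, V=1.56; Q3=4.67, Q5=9.33; dissipated=13.444
Op 4: CLOSE 2-4: Q_total=16.00, C_total=2.00, V=8.00; Q2=8.00, Q4=8.00; dissipated=0.000
Op 5: CLOSE 2-4: Q_total=16.00, C_total=2.00, V=8.00; Q2=8.00, Q4=8.00; dissipated=0.000
Total dissipated: 77.444 μJ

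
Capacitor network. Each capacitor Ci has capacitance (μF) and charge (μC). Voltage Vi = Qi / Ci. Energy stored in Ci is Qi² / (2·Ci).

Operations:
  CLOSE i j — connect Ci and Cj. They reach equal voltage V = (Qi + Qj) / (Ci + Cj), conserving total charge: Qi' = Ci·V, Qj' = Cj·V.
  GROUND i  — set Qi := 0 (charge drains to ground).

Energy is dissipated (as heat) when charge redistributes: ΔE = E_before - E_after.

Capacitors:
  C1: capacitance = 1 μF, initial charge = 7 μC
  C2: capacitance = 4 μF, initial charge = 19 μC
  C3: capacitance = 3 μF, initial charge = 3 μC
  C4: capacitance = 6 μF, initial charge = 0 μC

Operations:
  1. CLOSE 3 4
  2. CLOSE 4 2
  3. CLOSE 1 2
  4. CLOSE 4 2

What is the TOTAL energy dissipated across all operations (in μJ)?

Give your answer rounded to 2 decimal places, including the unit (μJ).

Answer: 35.16 μJ

Derivation:
Initial: C1(1μF, Q=7μC, V=7.00V), C2(4μF, Q=19μC, V=4.75V), C3(3μF, Q=3μC, V=1.00V), C4(6μF, Q=0μC, V=0.00V)
Op 1: CLOSE 3-4: Q_total=3.00, C_total=9.00, V=0.33; Q3=1.00, Q4=2.00; dissipated=1.000
Op 2: CLOSE 4-2: Q_total=21.00, C_total=10.00, V=2.10; Q4=12.60, Q2=8.40; dissipated=23.408
Op 3: CLOSE 1-2: Q_total=15.40, C_total=5.00, V=3.08; Q1=3.08, Q2=12.32; dissipated=9.604
Op 4: CLOSE 4-2: Q_total=24.92, C_total=10.00, V=2.49; Q4=14.95, Q2=9.97; dissipated=1.152
Total dissipated: 35.165 μJ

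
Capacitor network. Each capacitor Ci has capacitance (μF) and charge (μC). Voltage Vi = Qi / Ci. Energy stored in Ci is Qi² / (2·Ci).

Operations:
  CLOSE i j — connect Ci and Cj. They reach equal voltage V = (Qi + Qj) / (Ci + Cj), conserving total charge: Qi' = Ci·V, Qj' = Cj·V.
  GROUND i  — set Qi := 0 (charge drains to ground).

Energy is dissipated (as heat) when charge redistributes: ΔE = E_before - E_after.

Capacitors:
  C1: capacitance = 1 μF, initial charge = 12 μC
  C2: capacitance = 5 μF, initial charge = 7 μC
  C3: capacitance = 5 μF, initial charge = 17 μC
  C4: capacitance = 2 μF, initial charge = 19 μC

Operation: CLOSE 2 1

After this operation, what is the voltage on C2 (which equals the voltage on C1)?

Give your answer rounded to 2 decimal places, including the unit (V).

Answer: 3.17 V

Derivation:
Initial: C1(1μF, Q=12μC, V=12.00V), C2(5μF, Q=7μC, V=1.40V), C3(5μF, Q=17μC, V=3.40V), C4(2μF, Q=19μC, V=9.50V)
Op 1: CLOSE 2-1: Q_total=19.00, C_total=6.00, V=3.17; Q2=15.83, Q1=3.17; dissipated=46.817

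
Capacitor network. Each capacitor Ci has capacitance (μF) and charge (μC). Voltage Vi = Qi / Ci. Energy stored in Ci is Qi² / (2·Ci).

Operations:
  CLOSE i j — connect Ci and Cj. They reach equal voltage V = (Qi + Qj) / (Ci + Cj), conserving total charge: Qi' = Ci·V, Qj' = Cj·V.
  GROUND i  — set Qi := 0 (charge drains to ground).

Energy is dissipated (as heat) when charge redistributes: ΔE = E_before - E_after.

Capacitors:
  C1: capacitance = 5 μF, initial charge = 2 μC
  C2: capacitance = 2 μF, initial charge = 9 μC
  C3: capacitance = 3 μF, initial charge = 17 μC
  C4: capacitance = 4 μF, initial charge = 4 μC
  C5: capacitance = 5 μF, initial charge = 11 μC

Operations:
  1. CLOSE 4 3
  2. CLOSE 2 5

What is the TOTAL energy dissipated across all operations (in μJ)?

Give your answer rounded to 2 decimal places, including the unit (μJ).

Initial: C1(5μF, Q=2μC, V=0.40V), C2(2μF, Q=9μC, V=4.50V), C3(3μF, Q=17μC, V=5.67V), C4(4μF, Q=4μC, V=1.00V), C5(5μF, Q=11μC, V=2.20V)
Op 1: CLOSE 4-3: Q_total=21.00, C_total=7.00, V=3.00; Q4=12.00, Q3=9.00; dissipated=18.667
Op 2: CLOSE 2-5: Q_total=20.00, C_total=7.00, V=2.86; Q2=5.71, Q5=14.29; dissipated=3.779
Total dissipated: 22.445 μJ

Answer: 22.45 μJ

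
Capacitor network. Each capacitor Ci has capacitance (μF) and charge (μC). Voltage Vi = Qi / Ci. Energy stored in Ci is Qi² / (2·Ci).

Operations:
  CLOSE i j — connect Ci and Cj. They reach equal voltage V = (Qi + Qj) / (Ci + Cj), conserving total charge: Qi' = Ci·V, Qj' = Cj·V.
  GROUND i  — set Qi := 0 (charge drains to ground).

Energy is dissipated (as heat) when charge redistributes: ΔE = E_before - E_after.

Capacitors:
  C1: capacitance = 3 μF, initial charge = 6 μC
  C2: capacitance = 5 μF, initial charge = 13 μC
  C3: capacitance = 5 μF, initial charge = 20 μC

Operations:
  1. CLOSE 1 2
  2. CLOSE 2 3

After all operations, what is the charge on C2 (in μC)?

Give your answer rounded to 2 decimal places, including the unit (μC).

Initial: C1(3μF, Q=6μC, V=2.00V), C2(5μF, Q=13μC, V=2.60V), C3(5μF, Q=20μC, V=4.00V)
Op 1: CLOSE 1-2: Q_total=19.00, C_total=8.00, V=2.38; Q1=7.12, Q2=11.88; dissipated=0.338
Op 2: CLOSE 2-3: Q_total=31.88, C_total=10.00, V=3.19; Q2=15.94, Q3=15.94; dissipated=3.301
Final charges: Q1=7.12, Q2=15.94, Q3=15.94

Answer: 15.94 μC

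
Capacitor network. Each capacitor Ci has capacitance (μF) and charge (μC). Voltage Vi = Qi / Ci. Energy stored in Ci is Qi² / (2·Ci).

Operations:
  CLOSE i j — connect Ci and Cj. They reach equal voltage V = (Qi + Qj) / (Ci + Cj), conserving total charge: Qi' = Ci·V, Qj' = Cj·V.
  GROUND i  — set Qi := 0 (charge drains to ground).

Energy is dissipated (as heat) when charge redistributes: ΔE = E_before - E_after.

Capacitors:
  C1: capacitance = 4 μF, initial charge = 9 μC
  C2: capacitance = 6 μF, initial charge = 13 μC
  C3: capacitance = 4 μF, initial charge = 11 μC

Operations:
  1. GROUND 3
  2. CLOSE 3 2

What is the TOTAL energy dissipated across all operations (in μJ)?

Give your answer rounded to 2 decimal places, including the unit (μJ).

Initial: C1(4μF, Q=9μC, V=2.25V), C2(6μF, Q=13μC, V=2.17V), C3(4μF, Q=11μC, V=2.75V)
Op 1: GROUND 3: Q3=0; energy lost=15.125
Op 2: CLOSE 3-2: Q_total=13.00, C_total=10.00, V=1.30; Q3=5.20, Q2=7.80; dissipated=5.633
Total dissipated: 20.758 μJ

Answer: 20.76 μJ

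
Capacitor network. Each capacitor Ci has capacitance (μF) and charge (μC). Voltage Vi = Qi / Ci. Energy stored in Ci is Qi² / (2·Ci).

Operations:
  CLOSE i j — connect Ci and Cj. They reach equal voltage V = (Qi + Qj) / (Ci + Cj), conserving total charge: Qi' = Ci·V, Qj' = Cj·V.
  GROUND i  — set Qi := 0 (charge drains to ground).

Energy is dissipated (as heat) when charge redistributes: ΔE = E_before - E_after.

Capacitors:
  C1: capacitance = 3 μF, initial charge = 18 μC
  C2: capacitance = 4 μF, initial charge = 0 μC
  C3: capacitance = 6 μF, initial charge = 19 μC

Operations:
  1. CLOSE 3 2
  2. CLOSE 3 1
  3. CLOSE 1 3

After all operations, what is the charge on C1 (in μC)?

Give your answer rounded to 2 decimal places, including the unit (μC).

Initial: C1(3μF, Q=18μC, V=6.00V), C2(4μF, Q=0μC, V=0.00V), C3(6μF, Q=19μC, V=3.17V)
Op 1: CLOSE 3-2: Q_total=19.00, C_total=10.00, V=1.90; Q3=11.40, Q2=7.60; dissipated=12.033
Op 2: CLOSE 3-1: Q_total=29.40, C_total=9.00, V=3.27; Q3=19.60, Q1=9.80; dissipated=16.810
Op 3: CLOSE 1-3: Q_total=29.40, C_total=9.00, V=3.27; Q1=9.80, Q3=19.60; dissipated=0.000
Final charges: Q1=9.80, Q2=7.60, Q3=19.60

Answer: 9.80 μC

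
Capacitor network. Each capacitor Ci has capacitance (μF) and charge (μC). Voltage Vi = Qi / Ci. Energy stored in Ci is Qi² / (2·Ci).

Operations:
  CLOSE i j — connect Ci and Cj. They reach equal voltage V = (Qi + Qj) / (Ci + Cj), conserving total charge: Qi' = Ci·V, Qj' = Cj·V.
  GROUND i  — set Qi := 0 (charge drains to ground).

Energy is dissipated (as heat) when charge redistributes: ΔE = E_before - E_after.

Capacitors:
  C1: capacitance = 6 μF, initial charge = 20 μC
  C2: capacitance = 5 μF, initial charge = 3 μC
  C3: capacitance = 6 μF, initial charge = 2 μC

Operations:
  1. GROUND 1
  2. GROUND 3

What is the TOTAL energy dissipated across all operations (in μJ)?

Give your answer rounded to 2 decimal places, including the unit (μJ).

Initial: C1(6μF, Q=20μC, V=3.33V), C2(5μF, Q=3μC, V=0.60V), C3(6μF, Q=2μC, V=0.33V)
Op 1: GROUND 1: Q1=0; energy lost=33.333
Op 2: GROUND 3: Q3=0; energy lost=0.333
Total dissipated: 33.667 μJ

Answer: 33.67 μJ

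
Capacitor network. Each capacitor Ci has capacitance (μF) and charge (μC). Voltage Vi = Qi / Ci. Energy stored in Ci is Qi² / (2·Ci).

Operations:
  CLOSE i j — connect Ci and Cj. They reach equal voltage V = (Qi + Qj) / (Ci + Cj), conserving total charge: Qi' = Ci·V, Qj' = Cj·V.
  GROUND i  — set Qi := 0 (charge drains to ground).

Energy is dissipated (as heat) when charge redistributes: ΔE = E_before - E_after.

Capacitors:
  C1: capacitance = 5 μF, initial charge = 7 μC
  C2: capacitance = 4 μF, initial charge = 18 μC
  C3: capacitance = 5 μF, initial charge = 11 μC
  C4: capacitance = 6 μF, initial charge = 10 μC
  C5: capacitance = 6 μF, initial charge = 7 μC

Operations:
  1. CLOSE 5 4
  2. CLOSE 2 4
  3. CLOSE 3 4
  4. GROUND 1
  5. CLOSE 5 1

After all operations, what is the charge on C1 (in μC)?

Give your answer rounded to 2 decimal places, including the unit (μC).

Initial: C1(5μF, Q=7μC, V=1.40V), C2(4μF, Q=18μC, V=4.50V), C3(5μF, Q=11μC, V=2.20V), C4(6μF, Q=10μC, V=1.67V), C5(6μF, Q=7μC, V=1.17V)
Op 1: CLOSE 5-4: Q_total=17.00, C_total=12.00, V=1.42; Q5=8.50, Q4=8.50; dissipated=0.375
Op 2: CLOSE 2-4: Q_total=26.50, C_total=10.00, V=2.65; Q2=10.60, Q4=15.90; dissipated=11.408
Op 3: CLOSE 3-4: Q_total=26.90, C_total=11.00, V=2.45; Q3=12.23, Q4=14.67; dissipated=0.276
Op 4: GROUND 1: Q1=0; energy lost=4.900
Op 5: CLOSE 5-1: Q_total=8.50, C_total=11.00, V=0.77; Q5=4.64, Q1=3.86; dissipated=2.737
Final charges: Q1=3.86, Q2=10.60, Q3=12.23, Q4=14.67, Q5=4.64

Answer: 3.86 μC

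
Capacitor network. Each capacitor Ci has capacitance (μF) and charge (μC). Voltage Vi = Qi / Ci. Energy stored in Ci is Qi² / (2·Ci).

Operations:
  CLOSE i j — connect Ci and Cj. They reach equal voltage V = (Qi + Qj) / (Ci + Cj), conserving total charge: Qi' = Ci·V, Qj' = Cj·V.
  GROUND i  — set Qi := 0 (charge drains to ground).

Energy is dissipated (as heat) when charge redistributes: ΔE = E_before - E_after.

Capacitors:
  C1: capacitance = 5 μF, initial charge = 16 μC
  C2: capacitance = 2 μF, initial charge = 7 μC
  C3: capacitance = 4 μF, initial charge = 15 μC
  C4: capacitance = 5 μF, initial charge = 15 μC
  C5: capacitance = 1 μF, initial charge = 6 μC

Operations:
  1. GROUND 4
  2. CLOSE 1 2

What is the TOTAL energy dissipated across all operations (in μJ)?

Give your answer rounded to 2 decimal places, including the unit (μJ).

Initial: C1(5μF, Q=16μC, V=3.20V), C2(2μF, Q=7μC, V=3.50V), C3(4μF, Q=15μC, V=3.75V), C4(5μF, Q=15μC, V=3.00V), C5(1μF, Q=6μC, V=6.00V)
Op 1: GROUND 4: Q4=0; energy lost=22.500
Op 2: CLOSE 1-2: Q_total=23.00, C_total=7.00, V=3.29; Q1=16.43, Q2=6.57; dissipated=0.064
Total dissipated: 22.564 μJ

Answer: 22.56 μJ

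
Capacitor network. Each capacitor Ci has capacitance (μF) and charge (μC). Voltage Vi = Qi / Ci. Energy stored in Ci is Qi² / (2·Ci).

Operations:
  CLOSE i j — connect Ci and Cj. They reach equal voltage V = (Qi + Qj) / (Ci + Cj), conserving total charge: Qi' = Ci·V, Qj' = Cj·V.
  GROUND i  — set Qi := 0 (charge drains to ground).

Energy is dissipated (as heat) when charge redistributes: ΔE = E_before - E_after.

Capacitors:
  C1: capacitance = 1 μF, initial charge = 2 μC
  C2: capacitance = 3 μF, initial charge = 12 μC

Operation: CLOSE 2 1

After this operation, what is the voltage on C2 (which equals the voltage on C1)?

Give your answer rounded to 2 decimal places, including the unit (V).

Answer: 3.50 V

Derivation:
Initial: C1(1μF, Q=2μC, V=2.00V), C2(3μF, Q=12μC, V=4.00V)
Op 1: CLOSE 2-1: Q_total=14.00, C_total=4.00, V=3.50; Q2=10.50, Q1=3.50; dissipated=1.500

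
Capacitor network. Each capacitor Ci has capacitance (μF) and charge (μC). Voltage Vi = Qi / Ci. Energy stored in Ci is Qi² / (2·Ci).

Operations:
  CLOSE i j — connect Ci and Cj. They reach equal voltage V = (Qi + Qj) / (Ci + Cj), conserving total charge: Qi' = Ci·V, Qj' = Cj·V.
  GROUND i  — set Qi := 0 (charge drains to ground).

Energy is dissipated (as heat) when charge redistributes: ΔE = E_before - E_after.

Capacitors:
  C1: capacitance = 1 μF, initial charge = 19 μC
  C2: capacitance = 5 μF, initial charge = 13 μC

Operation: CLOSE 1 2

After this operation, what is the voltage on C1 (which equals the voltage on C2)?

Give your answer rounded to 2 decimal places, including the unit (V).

Answer: 5.33 V

Derivation:
Initial: C1(1μF, Q=19μC, V=19.00V), C2(5μF, Q=13μC, V=2.60V)
Op 1: CLOSE 1-2: Q_total=32.00, C_total=6.00, V=5.33; Q1=5.33, Q2=26.67; dissipated=112.067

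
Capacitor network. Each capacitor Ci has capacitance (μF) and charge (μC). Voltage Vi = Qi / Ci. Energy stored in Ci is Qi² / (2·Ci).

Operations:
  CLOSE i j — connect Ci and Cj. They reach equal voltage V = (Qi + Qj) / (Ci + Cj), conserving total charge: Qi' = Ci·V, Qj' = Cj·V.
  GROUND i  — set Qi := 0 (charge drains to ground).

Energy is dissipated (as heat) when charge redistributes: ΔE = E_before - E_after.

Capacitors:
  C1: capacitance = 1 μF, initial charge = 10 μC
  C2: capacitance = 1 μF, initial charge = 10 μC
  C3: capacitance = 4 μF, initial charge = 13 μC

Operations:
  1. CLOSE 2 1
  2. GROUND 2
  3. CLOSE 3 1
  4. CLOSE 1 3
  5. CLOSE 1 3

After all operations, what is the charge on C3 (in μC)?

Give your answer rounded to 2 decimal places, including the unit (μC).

Initial: C1(1μF, Q=10μC, V=10.00V), C2(1μF, Q=10μC, V=10.00V), C3(4μF, Q=13μC, V=3.25V)
Op 1: CLOSE 2-1: Q_total=20.00, C_total=2.00, V=10.00; Q2=10.00, Q1=10.00; dissipated=0.000
Op 2: GROUND 2: Q2=0; energy lost=50.000
Op 3: CLOSE 3-1: Q_total=23.00, C_total=5.00, V=4.60; Q3=18.40, Q1=4.60; dissipated=18.225
Op 4: CLOSE 1-3: Q_total=23.00, C_total=5.00, V=4.60; Q1=4.60, Q3=18.40; dissipated=0.000
Op 5: CLOSE 1-3: Q_total=23.00, C_total=5.00, V=4.60; Q1=4.60, Q3=18.40; dissipated=0.000
Final charges: Q1=4.60, Q2=0.00, Q3=18.40

Answer: 18.40 μC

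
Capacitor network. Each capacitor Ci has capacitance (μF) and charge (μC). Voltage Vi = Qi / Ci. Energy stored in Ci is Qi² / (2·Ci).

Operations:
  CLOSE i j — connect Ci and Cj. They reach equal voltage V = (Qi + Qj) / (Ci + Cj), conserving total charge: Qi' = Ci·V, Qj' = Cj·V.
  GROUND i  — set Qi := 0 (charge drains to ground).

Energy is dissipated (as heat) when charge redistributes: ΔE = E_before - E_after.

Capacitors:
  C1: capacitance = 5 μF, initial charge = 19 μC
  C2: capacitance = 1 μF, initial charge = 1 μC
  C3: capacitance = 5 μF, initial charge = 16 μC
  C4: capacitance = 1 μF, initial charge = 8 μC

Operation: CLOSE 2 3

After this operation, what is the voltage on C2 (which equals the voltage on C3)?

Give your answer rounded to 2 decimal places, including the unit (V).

Answer: 2.83 V

Derivation:
Initial: C1(5μF, Q=19μC, V=3.80V), C2(1μF, Q=1μC, V=1.00V), C3(5μF, Q=16μC, V=3.20V), C4(1μF, Q=8μC, V=8.00V)
Op 1: CLOSE 2-3: Q_total=17.00, C_total=6.00, V=2.83; Q2=2.83, Q3=14.17; dissipated=2.017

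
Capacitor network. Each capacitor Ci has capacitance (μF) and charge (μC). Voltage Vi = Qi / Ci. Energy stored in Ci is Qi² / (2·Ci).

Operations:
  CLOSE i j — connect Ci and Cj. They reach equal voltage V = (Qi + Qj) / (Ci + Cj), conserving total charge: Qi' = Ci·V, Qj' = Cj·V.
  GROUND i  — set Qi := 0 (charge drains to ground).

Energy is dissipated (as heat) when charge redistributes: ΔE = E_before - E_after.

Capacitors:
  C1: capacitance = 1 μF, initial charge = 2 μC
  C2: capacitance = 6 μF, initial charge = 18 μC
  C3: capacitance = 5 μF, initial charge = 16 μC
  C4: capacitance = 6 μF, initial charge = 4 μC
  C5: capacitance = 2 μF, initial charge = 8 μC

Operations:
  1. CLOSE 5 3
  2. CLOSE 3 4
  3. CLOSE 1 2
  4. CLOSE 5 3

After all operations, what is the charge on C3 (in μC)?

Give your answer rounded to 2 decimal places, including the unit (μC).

Answer: 11.76 μC

Derivation:
Initial: C1(1μF, Q=2μC, V=2.00V), C2(6μF, Q=18μC, V=3.00V), C3(5μF, Q=16μC, V=3.20V), C4(6μF, Q=4μC, V=0.67V), C5(2μF, Q=8μC, V=4.00V)
Op 1: CLOSE 5-3: Q_total=24.00, C_total=7.00, V=3.43; Q5=6.86, Q3=17.14; dissipated=0.457
Op 2: CLOSE 3-4: Q_total=21.14, C_total=11.00, V=1.92; Q3=9.61, Q4=11.53; dissipated=10.402
Op 3: CLOSE 1-2: Q_total=20.00, C_total=7.00, V=2.86; Q1=2.86, Q2=17.14; dissipated=0.429
Op 4: CLOSE 5-3: Q_total=16.47, C_total=7.00, V=2.35; Q5=4.71, Q3=11.76; dissipated=1.621
Final charges: Q1=2.86, Q2=17.14, Q3=11.76, Q4=11.53, Q5=4.71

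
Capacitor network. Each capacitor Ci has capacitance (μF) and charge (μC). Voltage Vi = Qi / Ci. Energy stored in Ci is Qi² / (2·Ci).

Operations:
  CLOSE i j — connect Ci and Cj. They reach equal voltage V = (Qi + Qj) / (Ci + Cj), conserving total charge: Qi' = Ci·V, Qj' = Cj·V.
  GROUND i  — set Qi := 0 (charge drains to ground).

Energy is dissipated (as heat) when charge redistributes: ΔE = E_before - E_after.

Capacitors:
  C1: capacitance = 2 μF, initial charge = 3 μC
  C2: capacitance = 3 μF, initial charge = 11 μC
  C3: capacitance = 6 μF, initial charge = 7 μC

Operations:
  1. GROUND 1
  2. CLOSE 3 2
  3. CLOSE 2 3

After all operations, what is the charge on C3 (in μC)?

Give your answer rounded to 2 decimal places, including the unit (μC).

Initial: C1(2μF, Q=3μC, V=1.50V), C2(3μF, Q=11μC, V=3.67V), C3(6μF, Q=7μC, V=1.17V)
Op 1: GROUND 1: Q1=0; energy lost=2.250
Op 2: CLOSE 3-2: Q_total=18.00, C_total=9.00, V=2.00; Q3=12.00, Q2=6.00; dissipated=6.250
Op 3: CLOSE 2-3: Q_total=18.00, C_total=9.00, V=2.00; Q2=6.00, Q3=12.00; dissipated=0.000
Final charges: Q1=0.00, Q2=6.00, Q3=12.00

Answer: 12.00 μC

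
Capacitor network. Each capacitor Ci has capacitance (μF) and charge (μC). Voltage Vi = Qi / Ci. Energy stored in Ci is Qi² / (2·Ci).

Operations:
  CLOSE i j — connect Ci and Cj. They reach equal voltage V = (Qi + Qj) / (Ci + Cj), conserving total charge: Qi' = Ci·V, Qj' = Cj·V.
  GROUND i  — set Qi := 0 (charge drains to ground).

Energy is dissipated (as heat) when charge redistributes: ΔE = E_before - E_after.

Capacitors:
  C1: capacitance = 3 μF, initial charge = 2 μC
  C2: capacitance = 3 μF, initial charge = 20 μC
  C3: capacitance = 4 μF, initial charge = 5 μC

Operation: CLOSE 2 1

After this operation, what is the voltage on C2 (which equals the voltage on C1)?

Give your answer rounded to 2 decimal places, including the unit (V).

Answer: 3.67 V

Derivation:
Initial: C1(3μF, Q=2μC, V=0.67V), C2(3μF, Q=20μC, V=6.67V), C3(4μF, Q=5μC, V=1.25V)
Op 1: CLOSE 2-1: Q_total=22.00, C_total=6.00, V=3.67; Q2=11.00, Q1=11.00; dissipated=27.000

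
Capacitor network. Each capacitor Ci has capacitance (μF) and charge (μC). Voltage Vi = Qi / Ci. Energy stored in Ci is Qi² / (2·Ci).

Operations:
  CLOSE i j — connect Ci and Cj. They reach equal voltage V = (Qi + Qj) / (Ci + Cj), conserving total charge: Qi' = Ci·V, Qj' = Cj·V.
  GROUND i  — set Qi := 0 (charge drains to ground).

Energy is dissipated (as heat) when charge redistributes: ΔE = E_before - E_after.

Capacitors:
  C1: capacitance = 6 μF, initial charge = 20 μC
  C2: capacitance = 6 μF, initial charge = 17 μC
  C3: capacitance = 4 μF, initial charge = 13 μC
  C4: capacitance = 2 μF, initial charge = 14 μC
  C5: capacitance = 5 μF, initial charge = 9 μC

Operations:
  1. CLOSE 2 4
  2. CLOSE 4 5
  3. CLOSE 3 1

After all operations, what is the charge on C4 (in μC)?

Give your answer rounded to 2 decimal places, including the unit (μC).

Initial: C1(6μF, Q=20μC, V=3.33V), C2(6μF, Q=17μC, V=2.83V), C3(4μF, Q=13μC, V=3.25V), C4(2μF, Q=14μC, V=7.00V), C5(5μF, Q=9μC, V=1.80V)
Op 1: CLOSE 2-4: Q_total=31.00, C_total=8.00, V=3.88; Q2=23.25, Q4=7.75; dissipated=13.021
Op 2: CLOSE 4-5: Q_total=16.75, C_total=7.00, V=2.39; Q4=4.79, Q5=11.96; dissipated=3.075
Op 3: CLOSE 3-1: Q_total=33.00, C_total=10.00, V=3.30; Q3=13.20, Q1=19.80; dissipated=0.008
Final charges: Q1=19.80, Q2=23.25, Q3=13.20, Q4=4.79, Q5=11.96

Answer: 4.79 μC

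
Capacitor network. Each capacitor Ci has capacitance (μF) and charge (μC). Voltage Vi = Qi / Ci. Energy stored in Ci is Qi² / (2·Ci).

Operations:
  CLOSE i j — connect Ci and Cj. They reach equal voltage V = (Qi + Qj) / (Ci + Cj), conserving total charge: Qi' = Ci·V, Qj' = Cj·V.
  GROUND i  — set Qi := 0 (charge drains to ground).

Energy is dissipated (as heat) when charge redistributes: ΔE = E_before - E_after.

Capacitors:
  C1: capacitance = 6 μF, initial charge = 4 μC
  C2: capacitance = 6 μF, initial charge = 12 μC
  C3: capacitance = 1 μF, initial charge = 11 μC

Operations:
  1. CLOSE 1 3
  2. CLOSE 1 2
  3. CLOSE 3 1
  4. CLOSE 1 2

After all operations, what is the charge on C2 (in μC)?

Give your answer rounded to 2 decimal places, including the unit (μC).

Initial: C1(6μF, Q=4μC, V=0.67V), C2(6μF, Q=12μC, V=2.00V), C3(1μF, Q=11μC, V=11.00V)
Op 1: CLOSE 1-3: Q_total=15.00, C_total=7.00, V=2.14; Q1=12.86, Q3=2.14; dissipated=45.762
Op 2: CLOSE 1-2: Q_total=24.86, C_total=12.00, V=2.07; Q1=12.43, Q2=12.43; dissipated=0.031
Op 3: CLOSE 3-1: Q_total=14.57, C_total=7.00, V=2.08; Q3=2.08, Q1=12.49; dissipated=0.002
Op 4: CLOSE 1-2: Q_total=24.92, C_total=12.00, V=2.08; Q1=12.46, Q2=12.46; dissipated=0.000
Final charges: Q1=12.46, Q2=12.46, Q3=2.08

Answer: 12.46 μC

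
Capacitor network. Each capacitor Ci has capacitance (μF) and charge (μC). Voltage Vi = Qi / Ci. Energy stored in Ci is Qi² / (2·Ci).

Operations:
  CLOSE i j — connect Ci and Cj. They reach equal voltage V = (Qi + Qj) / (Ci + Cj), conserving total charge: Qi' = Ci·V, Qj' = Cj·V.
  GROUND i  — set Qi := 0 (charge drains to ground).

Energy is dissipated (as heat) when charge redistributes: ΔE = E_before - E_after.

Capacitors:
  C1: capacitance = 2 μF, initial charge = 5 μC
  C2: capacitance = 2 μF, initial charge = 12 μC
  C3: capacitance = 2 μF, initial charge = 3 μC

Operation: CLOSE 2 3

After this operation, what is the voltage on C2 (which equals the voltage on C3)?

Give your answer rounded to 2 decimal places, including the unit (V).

Answer: 3.75 V

Derivation:
Initial: C1(2μF, Q=5μC, V=2.50V), C2(2μF, Q=12μC, V=6.00V), C3(2μF, Q=3μC, V=1.50V)
Op 1: CLOSE 2-3: Q_total=15.00, C_total=4.00, V=3.75; Q2=7.50, Q3=7.50; dissipated=10.125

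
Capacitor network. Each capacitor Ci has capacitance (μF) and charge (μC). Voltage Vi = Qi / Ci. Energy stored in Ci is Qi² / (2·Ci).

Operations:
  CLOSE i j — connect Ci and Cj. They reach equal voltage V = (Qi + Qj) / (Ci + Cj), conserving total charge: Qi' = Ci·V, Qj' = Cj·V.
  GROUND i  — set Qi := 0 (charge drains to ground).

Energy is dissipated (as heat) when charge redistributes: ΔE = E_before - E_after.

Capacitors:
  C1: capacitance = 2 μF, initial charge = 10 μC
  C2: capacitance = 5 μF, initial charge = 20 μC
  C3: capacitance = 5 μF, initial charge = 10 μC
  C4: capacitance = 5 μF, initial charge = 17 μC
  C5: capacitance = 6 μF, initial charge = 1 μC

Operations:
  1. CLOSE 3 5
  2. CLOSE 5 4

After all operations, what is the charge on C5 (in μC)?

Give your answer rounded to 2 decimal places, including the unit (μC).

Initial: C1(2μF, Q=10μC, V=5.00V), C2(5μF, Q=20μC, V=4.00V), C3(5μF, Q=10μC, V=2.00V), C4(5μF, Q=17μC, V=3.40V), C5(6μF, Q=1μC, V=0.17V)
Op 1: CLOSE 3-5: Q_total=11.00, C_total=11.00, V=1.00; Q3=5.00, Q5=6.00; dissipated=4.583
Op 2: CLOSE 5-4: Q_total=23.00, C_total=11.00, V=2.09; Q5=12.55, Q4=10.45; dissipated=7.855
Final charges: Q1=10.00, Q2=20.00, Q3=5.00, Q4=10.45, Q5=12.55

Answer: 12.55 μC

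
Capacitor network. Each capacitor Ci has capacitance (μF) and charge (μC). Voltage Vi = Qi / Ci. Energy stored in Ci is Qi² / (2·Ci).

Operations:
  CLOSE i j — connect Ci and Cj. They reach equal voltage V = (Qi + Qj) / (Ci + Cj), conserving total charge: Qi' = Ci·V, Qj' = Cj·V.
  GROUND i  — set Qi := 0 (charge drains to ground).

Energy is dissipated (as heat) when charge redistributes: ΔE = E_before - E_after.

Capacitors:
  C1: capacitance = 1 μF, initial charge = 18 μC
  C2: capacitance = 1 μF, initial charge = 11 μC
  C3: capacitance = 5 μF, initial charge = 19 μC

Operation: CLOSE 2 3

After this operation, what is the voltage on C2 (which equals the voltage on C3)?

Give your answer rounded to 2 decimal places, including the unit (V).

Initial: C1(1μF, Q=18μC, V=18.00V), C2(1μF, Q=11μC, V=11.00V), C3(5μF, Q=19μC, V=3.80V)
Op 1: CLOSE 2-3: Q_total=30.00, C_total=6.00, V=5.00; Q2=5.00, Q3=25.00; dissipated=21.600

Answer: 5.00 V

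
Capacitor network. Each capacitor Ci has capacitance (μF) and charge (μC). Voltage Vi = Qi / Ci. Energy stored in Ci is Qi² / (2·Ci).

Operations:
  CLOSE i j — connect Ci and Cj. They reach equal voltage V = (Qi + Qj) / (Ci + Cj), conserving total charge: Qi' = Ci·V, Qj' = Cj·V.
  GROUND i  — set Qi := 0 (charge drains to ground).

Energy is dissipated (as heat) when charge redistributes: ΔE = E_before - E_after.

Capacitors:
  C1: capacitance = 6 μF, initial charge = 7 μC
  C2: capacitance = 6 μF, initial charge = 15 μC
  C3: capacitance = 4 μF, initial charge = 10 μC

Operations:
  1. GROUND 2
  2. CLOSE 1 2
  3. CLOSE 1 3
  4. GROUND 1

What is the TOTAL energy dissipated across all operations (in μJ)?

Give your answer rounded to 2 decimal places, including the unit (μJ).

Initial: C1(6μF, Q=7μC, V=1.17V), C2(6μF, Q=15μC, V=2.50V), C3(4μF, Q=10μC, V=2.50V)
Op 1: GROUND 2: Q2=0; energy lost=18.750
Op 2: CLOSE 1-2: Q_total=7.00, C_total=12.00, V=0.58; Q1=3.50, Q2=3.50; dissipated=2.042
Op 3: CLOSE 1-3: Q_total=13.50, C_total=10.00, V=1.35; Q1=8.10, Q3=5.40; dissipated=4.408
Op 4: GROUND 1: Q1=0; energy lost=5.468
Total dissipated: 30.668 μJ

Answer: 30.67 μJ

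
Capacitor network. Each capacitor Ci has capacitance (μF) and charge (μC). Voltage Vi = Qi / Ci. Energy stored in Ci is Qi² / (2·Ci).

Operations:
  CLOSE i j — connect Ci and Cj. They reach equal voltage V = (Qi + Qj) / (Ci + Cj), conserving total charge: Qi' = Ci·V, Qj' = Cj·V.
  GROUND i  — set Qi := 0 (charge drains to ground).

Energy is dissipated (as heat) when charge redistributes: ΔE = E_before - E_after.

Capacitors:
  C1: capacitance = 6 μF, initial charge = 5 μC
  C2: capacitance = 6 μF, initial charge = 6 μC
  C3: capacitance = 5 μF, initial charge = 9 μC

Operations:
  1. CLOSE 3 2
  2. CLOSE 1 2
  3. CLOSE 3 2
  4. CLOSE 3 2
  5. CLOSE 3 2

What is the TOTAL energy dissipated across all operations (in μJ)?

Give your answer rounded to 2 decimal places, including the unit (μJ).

Initial: C1(6μF, Q=5μC, V=0.83V), C2(6μF, Q=6μC, V=1.00V), C3(5μF, Q=9μC, V=1.80V)
Op 1: CLOSE 3-2: Q_total=15.00, C_total=11.00, V=1.36; Q3=6.82, Q2=8.18; dissipated=0.873
Op 2: CLOSE 1-2: Q_total=13.18, C_total=12.00, V=1.10; Q1=6.59, Q2=6.59; dissipated=0.422
Op 3: CLOSE 3-2: Q_total=13.41, C_total=11.00, V=1.22; Q3=6.10, Q2=7.31; dissipated=0.096
Op 4: CLOSE 3-2: Q_total=13.41, C_total=11.00, V=1.22; Q3=6.10, Q2=7.31; dissipated=0.000
Op 5: CLOSE 3-2: Q_total=13.41, C_total=11.00, V=1.22; Q3=6.10, Q2=7.31; dissipated=0.000
Total dissipated: 1.390 μJ

Answer: 1.39 μJ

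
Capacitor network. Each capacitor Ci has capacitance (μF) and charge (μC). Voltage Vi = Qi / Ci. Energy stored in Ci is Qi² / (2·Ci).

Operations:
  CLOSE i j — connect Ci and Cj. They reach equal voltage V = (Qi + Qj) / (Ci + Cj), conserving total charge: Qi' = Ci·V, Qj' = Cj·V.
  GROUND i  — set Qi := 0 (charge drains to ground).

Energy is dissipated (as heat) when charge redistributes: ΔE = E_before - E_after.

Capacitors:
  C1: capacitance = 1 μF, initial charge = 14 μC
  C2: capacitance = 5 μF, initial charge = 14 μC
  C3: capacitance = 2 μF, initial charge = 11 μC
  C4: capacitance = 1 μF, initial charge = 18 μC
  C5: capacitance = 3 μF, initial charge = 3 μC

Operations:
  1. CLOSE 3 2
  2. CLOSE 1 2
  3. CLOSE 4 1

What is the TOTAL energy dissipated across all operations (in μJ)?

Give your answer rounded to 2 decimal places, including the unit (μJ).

Initial: C1(1μF, Q=14μC, V=14.00V), C2(5μF, Q=14μC, V=2.80V), C3(2μF, Q=11μC, V=5.50V), C4(1μF, Q=18μC, V=18.00V), C5(3μF, Q=3μC, V=1.00V)
Op 1: CLOSE 3-2: Q_total=25.00, C_total=7.00, V=3.57; Q3=7.14, Q2=17.86; dissipated=5.207
Op 2: CLOSE 1-2: Q_total=31.86, C_total=6.00, V=5.31; Q1=5.31, Q2=26.55; dissipated=45.315
Op 3: CLOSE 4-1: Q_total=23.31, C_total=2.00, V=11.65; Q4=11.65, Q1=11.65; dissipated=40.262
Total dissipated: 90.784 μJ

Answer: 90.78 μJ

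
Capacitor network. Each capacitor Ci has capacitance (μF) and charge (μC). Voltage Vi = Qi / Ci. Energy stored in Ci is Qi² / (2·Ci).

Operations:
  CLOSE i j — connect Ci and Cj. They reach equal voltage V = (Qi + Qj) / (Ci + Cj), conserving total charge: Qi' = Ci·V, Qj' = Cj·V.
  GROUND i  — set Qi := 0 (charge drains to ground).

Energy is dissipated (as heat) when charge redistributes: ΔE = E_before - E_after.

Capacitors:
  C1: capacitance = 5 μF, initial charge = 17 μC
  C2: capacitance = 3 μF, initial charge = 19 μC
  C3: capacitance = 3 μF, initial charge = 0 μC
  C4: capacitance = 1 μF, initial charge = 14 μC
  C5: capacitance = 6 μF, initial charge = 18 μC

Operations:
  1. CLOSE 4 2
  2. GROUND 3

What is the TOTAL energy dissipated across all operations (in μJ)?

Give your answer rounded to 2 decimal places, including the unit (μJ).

Answer: 22.04 μJ

Derivation:
Initial: C1(5μF, Q=17μC, V=3.40V), C2(3μF, Q=19μC, V=6.33V), C3(3μF, Q=0μC, V=0.00V), C4(1μF, Q=14μC, V=14.00V), C5(6μF, Q=18μC, V=3.00V)
Op 1: CLOSE 4-2: Q_total=33.00, C_total=4.00, V=8.25; Q4=8.25, Q2=24.75; dissipated=22.042
Op 2: GROUND 3: Q3=0; energy lost=0.000
Total dissipated: 22.042 μJ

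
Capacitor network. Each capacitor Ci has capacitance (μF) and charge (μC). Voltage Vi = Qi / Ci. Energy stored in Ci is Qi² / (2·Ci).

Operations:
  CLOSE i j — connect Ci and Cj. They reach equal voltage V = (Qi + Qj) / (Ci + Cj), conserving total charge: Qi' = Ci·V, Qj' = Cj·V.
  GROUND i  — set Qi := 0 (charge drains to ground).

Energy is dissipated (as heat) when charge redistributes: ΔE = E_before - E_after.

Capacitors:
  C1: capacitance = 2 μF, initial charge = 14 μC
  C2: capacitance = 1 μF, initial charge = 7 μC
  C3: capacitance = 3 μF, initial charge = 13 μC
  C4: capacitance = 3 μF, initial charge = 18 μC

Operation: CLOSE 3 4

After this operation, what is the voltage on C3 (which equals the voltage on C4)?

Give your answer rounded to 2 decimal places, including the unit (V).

Answer: 5.17 V

Derivation:
Initial: C1(2μF, Q=14μC, V=7.00V), C2(1μF, Q=7μC, V=7.00V), C3(3μF, Q=13μC, V=4.33V), C4(3μF, Q=18μC, V=6.00V)
Op 1: CLOSE 3-4: Q_total=31.00, C_total=6.00, V=5.17; Q3=15.50, Q4=15.50; dissipated=2.083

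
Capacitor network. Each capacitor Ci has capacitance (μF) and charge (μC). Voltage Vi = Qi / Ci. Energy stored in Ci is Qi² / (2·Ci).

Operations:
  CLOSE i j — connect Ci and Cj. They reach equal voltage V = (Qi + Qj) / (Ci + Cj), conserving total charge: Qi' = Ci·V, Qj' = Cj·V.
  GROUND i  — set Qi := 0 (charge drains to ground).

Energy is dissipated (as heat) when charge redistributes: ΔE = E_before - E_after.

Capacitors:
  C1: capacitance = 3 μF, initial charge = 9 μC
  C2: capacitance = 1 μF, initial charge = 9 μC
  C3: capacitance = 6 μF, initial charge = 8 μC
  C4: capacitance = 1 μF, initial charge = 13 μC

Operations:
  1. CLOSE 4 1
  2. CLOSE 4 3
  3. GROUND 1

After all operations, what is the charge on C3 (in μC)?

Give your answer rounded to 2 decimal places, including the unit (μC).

Initial: C1(3μF, Q=9μC, V=3.00V), C2(1μF, Q=9μC, V=9.00V), C3(6μF, Q=8μC, V=1.33V), C4(1μF, Q=13μC, V=13.00V)
Op 1: CLOSE 4-1: Q_total=22.00, C_total=4.00, V=5.50; Q4=5.50, Q1=16.50; dissipated=37.500
Op 2: CLOSE 4-3: Q_total=13.50, C_total=7.00, V=1.93; Q4=1.93, Q3=11.57; dissipated=7.440
Op 3: GROUND 1: Q1=0; energy lost=45.375
Final charges: Q1=0.00, Q2=9.00, Q3=11.57, Q4=1.93

Answer: 11.57 μC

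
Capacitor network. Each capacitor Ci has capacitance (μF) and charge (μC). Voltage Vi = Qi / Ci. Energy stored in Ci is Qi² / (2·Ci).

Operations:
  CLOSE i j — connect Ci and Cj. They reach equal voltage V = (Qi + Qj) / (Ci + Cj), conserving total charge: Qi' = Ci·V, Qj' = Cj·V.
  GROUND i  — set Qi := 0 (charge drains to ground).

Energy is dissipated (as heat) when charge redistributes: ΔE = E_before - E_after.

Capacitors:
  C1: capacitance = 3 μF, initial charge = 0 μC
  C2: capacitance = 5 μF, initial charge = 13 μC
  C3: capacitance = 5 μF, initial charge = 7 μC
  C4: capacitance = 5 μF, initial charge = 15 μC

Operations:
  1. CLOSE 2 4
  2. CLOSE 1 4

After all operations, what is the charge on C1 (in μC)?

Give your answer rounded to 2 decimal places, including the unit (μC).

Answer: 5.25 μC

Derivation:
Initial: C1(3μF, Q=0μC, V=0.00V), C2(5μF, Q=13μC, V=2.60V), C3(5μF, Q=7μC, V=1.40V), C4(5μF, Q=15μC, V=3.00V)
Op 1: CLOSE 2-4: Q_total=28.00, C_total=10.00, V=2.80; Q2=14.00, Q4=14.00; dissipated=0.200
Op 2: CLOSE 1-4: Q_total=14.00, C_total=8.00, V=1.75; Q1=5.25, Q4=8.75; dissipated=7.350
Final charges: Q1=5.25, Q2=14.00, Q3=7.00, Q4=8.75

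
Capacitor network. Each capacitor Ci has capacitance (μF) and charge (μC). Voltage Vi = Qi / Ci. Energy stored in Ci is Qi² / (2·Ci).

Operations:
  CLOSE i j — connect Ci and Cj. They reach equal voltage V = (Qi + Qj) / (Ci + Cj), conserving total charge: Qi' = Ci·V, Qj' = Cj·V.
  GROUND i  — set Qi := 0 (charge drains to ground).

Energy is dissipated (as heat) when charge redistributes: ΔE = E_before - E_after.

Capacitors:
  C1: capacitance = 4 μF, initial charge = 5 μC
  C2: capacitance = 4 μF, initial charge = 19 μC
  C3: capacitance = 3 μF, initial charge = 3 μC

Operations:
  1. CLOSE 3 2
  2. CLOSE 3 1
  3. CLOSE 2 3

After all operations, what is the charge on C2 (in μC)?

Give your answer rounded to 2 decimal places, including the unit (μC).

Initial: C1(4μF, Q=5μC, V=1.25V), C2(4μF, Q=19μC, V=4.75V), C3(3μF, Q=3μC, V=1.00V)
Op 1: CLOSE 3-2: Q_total=22.00, C_total=7.00, V=3.14; Q3=9.43, Q2=12.57; dissipated=12.054
Op 2: CLOSE 3-1: Q_total=14.43, C_total=7.00, V=2.06; Q3=6.18, Q1=8.24; dissipated=3.071
Op 3: CLOSE 2-3: Q_total=18.76, C_total=7.00, V=2.68; Q2=10.72, Q3=8.04; dissipated=1.003
Final charges: Q1=8.24, Q2=10.72, Q3=8.04

Answer: 10.72 μC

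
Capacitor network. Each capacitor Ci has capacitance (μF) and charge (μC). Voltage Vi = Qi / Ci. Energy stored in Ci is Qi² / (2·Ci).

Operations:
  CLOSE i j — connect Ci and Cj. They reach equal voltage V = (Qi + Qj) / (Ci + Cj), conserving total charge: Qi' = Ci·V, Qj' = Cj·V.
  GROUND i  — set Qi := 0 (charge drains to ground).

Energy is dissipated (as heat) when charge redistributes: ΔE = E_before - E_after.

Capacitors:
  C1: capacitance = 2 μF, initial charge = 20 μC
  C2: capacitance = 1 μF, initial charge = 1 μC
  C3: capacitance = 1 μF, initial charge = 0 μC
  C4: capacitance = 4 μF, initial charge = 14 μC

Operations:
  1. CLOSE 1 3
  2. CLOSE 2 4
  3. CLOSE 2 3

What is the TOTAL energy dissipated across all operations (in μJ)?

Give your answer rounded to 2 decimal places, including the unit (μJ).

Answer: 39.19 μJ

Derivation:
Initial: C1(2μF, Q=20μC, V=10.00V), C2(1μF, Q=1μC, V=1.00V), C3(1μF, Q=0μC, V=0.00V), C4(4μF, Q=14μC, V=3.50V)
Op 1: CLOSE 1-3: Q_total=20.00, C_total=3.00, V=6.67; Q1=13.33, Q3=6.67; dissipated=33.333
Op 2: CLOSE 2-4: Q_total=15.00, C_total=5.00, V=3.00; Q2=3.00, Q4=12.00; dissipated=2.500
Op 3: CLOSE 2-3: Q_total=9.67, C_total=2.00, V=4.83; Q2=4.83, Q3=4.83; dissipated=3.361
Total dissipated: 39.194 μJ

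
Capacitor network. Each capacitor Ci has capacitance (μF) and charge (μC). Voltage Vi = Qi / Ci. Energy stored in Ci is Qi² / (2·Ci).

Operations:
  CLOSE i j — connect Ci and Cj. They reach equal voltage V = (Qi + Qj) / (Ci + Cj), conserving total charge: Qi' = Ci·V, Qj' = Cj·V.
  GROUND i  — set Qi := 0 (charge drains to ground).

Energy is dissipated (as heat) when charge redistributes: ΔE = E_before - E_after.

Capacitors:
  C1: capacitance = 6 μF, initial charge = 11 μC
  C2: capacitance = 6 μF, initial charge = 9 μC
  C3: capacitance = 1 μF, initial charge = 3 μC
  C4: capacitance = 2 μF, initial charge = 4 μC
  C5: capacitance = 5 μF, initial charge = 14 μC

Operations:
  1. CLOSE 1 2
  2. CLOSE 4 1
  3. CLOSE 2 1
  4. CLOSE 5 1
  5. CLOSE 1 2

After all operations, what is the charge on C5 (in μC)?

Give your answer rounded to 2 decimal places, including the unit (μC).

Initial: C1(6μF, Q=11μC, V=1.83V), C2(6μF, Q=9μC, V=1.50V), C3(1μF, Q=3μC, V=3.00V), C4(2μF, Q=4μC, V=2.00V), C5(5μF, Q=14μC, V=2.80V)
Op 1: CLOSE 1-2: Q_total=20.00, C_total=12.00, V=1.67; Q1=10.00, Q2=10.00; dissipated=0.167
Op 2: CLOSE 4-1: Q_total=14.00, C_total=8.00, V=1.75; Q4=3.50, Q1=10.50; dissipated=0.083
Op 3: CLOSE 2-1: Q_total=20.50, C_total=12.00, V=1.71; Q2=10.25, Q1=10.25; dissipated=0.010
Op 4: CLOSE 5-1: Q_total=24.25, C_total=11.00, V=2.20; Q5=11.02, Q1=13.23; dissipated=1.625
Op 5: CLOSE 1-2: Q_total=23.48, C_total=12.00, V=1.96; Q1=11.74, Q2=11.74; dissipated=0.369
Final charges: Q1=11.74, Q2=11.74, Q3=3.00, Q4=3.50, Q5=11.02

Answer: 11.02 μC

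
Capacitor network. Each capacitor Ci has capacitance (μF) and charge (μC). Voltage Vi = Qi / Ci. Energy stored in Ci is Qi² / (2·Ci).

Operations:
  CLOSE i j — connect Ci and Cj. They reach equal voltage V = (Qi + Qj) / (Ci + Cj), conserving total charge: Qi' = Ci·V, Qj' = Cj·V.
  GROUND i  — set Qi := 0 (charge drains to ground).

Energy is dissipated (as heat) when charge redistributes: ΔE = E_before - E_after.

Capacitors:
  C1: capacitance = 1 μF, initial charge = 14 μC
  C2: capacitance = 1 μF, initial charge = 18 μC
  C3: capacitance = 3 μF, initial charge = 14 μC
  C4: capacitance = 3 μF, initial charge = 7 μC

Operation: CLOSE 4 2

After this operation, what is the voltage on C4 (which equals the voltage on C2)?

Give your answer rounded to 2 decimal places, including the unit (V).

Answer: 6.25 V

Derivation:
Initial: C1(1μF, Q=14μC, V=14.00V), C2(1μF, Q=18μC, V=18.00V), C3(3μF, Q=14μC, V=4.67V), C4(3μF, Q=7μC, V=2.33V)
Op 1: CLOSE 4-2: Q_total=25.00, C_total=4.00, V=6.25; Q4=18.75, Q2=6.25; dissipated=92.042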